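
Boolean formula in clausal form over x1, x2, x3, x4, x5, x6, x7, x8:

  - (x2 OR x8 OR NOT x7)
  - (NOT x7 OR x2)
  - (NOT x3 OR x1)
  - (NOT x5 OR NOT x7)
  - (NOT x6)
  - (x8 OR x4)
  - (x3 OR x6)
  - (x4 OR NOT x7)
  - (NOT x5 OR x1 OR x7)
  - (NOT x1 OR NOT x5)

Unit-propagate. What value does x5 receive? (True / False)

False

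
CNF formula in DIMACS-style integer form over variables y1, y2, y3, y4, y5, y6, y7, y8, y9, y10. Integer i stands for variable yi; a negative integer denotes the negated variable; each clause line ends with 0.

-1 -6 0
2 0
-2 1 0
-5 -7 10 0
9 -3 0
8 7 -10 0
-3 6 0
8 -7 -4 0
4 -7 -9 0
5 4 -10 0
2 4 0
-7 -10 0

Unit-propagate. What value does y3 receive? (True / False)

(y2) stands alone — y2 = True.
(!y2 || y1) with y2 = True leaves only y1, so y1 = True.
(!y1 || !y6): since y1 = True, the clause reduces to (!y6). y6 = False.
(!y3 || y6): since y6 = False, the clause reduces to (!y3). y3 = False.

False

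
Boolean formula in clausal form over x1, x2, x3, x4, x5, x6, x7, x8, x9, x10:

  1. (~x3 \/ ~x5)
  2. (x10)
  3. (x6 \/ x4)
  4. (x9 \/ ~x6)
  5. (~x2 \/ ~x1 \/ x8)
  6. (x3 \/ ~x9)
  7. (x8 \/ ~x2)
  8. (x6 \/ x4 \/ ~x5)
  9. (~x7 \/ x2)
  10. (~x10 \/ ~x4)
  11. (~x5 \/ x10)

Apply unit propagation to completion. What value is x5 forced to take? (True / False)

False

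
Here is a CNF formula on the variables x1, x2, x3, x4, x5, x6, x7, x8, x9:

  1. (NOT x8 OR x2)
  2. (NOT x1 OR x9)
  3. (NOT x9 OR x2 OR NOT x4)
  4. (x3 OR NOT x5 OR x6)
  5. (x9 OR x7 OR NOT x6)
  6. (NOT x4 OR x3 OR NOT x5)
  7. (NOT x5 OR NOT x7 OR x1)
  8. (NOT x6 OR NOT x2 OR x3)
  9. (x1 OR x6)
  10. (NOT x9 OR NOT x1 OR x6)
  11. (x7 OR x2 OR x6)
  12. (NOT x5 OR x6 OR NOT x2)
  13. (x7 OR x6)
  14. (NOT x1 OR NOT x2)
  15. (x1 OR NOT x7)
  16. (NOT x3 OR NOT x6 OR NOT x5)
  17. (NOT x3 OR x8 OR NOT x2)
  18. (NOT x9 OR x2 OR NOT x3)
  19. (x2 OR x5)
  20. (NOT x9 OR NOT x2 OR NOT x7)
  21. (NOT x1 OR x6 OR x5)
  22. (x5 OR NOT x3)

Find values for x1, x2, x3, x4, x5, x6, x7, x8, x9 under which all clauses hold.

x1=True  x2=False  x3=False  x4=False  x5=True  x6=True  x7=False  x8=False  x9=True

Check each clause:
  1. (NOT x8 OR x2) — NOT x8 is true.
  2. (x9 OR NOT x1) — x9 is true.
  3. (NOT x4 OR NOT x9 OR x2) — NOT x4 is true.
  4. (x6 OR NOT x5 OR x3) — x6 is true.
  5. (x7 OR x9 OR NOT x6) — x9 is true.
  6. (x3 OR NOT x5 OR NOT x4) — NOT x4 is true.
  7. (NOT x5 OR x1 OR NOT x7) — x1 is true.
  8. (NOT x6 OR NOT x2 OR x3) — NOT x2 is true.
  9. (x1 OR x6) — x1 is true.
  10. (NOT x1 OR x6 OR NOT x9) — x6 is true.
  11. (x2 OR x6 OR x7) — x6 is true.
  12. (x6 OR NOT x2 OR NOT x5) — NOT x2 is true.
  13. (x6 OR x7) — x6 is true.
  14. (NOT x2 OR NOT x1) — NOT x2 is true.
  15. (x1 OR NOT x7) — x1 is true.
  16. (NOT x6 OR NOT x5 OR NOT x3) — NOT x3 is true.
  17. (x8 OR NOT x2 OR NOT x3) — NOT x3 is true.
  18. (NOT x9 OR NOT x3 OR x2) — NOT x3 is true.
  19. (x5 OR x2) — x5 is true.
  20. (NOT x9 OR NOT x2 OR NOT x7) — NOT x7 is true.
  21. (x6 OR NOT x1 OR x5) — x5 is true.
  22. (x5 OR NOT x3) — x5 is true.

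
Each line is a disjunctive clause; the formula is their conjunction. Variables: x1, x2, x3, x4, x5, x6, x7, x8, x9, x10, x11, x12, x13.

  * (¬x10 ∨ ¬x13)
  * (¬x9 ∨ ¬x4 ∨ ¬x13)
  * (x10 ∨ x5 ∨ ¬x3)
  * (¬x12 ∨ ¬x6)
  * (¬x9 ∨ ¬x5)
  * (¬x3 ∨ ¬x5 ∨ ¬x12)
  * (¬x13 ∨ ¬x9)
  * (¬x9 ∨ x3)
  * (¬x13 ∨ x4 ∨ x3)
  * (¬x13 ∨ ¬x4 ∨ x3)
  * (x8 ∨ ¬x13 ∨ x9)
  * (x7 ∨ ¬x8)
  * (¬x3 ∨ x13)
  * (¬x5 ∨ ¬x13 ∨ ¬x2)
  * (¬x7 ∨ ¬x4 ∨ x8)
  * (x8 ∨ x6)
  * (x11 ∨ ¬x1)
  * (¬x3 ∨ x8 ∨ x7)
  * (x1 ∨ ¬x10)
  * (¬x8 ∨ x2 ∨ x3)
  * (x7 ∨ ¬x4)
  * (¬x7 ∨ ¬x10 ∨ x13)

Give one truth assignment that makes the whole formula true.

x1=True  x2=True  x3=False  x4=False  x5=True  x6=False  x7=True  x8=True  x9=False  x10=False  x11=True  x12=True  x13=False

x11 occurs only positively in the remaining clauses — set x11 = True.
Try x1 = True.
Try x2 = True.
The remaining clauses are satisfied by x3 = False, x4 = False, x5 = True, x6 = False, x7 = True, x8 = True, x9 = False, x10 = False, x12 = True, x13 = False.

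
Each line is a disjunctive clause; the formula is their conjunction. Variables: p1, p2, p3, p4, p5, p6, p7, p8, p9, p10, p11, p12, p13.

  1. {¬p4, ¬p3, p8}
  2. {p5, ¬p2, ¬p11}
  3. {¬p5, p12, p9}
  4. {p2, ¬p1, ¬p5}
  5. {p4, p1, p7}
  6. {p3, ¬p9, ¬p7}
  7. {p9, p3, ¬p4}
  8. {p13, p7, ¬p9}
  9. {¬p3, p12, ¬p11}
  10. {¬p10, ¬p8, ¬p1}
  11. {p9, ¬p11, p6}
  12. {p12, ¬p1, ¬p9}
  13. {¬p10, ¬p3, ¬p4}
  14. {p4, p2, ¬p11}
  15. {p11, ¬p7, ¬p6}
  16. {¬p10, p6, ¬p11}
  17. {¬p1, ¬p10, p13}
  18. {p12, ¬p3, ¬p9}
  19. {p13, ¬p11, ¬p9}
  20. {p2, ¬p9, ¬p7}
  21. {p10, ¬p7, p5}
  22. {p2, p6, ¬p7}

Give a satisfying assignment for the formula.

p1=1, p2=0, p3=1, p4=1, p5=0, p6=1, p7=0, p8=1, p9=0, p10=0, p11=1, p12=1, p13=0

Check each clause:
  1. {p8, ¬p3, ¬p4} — p8 is true.
  2. {¬p11, p5, ¬p2} — ¬p2 is true.
  3. {p12, p9, ¬p5} — ¬p5 is true.
  4. {p2, ¬p1, ¬p5} — ¬p5 is true.
  5. {p7, p4, p1} — p1 is true.
  6. {¬p7, p3, ¬p9} — ¬p7 is true.
  7. {¬p4, p9, p3} — p3 is true.
  8. {¬p9, p7, p13} — ¬p9 is true.
  9. {¬p3, p12, ¬p11} — p12 is true.
  10. {¬p1, ¬p8, ¬p10} — ¬p10 is true.
  11. {p6, p9, ¬p11} — p6 is true.
  12. {p12, ¬p9, ¬p1} — p12 is true.
  13. {¬p3, ¬p4, ¬p10} — ¬p10 is true.
  14. {p2, ¬p11, p4} — p4 is true.
  15. {p11, ¬p6, ¬p7} — ¬p7 is true.
  16. {¬p11, p6, ¬p10} — ¬p10 is true.
  17. {¬p10, p13, ¬p1} — ¬p10 is true.
  18. {¬p9, p12, ¬p3} — p12 is true.
  19. {¬p9, p13, ¬p11} — ¬p9 is true.
  20. {p2, ¬p7, ¬p9} — ¬p7 is true.
  21. {¬p7, p5, p10} — ¬p7 is true.
  22. {p2, ¬p7, p6} — ¬p7 is true.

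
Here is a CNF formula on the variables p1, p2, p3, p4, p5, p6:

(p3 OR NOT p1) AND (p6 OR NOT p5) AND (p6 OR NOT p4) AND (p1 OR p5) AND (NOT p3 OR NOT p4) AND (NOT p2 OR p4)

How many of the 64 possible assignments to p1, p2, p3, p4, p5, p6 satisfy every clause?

Satisfying assignments:
  p1=0 p2=0 p3=0 p4=0 p5=1 p6=1
  p1=0 p2=0 p3=0 p4=1 p5=1 p6=1
  p1=0 p2=0 p3=1 p4=0 p5=1 p6=1
  p1=0 p2=1 p3=0 p4=1 p5=1 p6=1
  p1=1 p2=0 p3=1 p4=0 p5=0 p6=0
  p1=1 p2=0 p3=1 p4=0 p5=0 p6=1
  p1=1 p2=0 p3=1 p4=0 p5=1 p6=1
That's 7 in total.

7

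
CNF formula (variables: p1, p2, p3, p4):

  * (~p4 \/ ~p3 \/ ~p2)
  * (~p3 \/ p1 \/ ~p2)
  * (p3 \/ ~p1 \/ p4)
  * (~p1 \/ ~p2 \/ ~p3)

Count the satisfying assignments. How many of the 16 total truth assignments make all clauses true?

10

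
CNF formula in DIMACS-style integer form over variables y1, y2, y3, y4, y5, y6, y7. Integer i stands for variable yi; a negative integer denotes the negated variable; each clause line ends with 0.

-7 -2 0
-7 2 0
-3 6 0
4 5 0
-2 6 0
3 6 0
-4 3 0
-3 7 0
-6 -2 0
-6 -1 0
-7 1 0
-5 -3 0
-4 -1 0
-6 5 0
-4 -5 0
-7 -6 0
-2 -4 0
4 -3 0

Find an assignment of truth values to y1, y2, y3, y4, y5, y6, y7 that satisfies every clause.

Set y1 = False and propagate.
  then y7 is forced to False.
  then y3 is forced to False.
  then y6 is forced to True.
  then y4 is forced to False.
  then y5 is forced to True.
  then y2 is forced to False.

y1 = False  y2 = False  y3 = False  y4 = False  y5 = True  y6 = True  y7 = False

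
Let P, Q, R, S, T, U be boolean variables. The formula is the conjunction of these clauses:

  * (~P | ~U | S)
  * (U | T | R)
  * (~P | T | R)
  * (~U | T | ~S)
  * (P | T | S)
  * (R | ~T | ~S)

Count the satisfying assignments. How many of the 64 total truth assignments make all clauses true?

26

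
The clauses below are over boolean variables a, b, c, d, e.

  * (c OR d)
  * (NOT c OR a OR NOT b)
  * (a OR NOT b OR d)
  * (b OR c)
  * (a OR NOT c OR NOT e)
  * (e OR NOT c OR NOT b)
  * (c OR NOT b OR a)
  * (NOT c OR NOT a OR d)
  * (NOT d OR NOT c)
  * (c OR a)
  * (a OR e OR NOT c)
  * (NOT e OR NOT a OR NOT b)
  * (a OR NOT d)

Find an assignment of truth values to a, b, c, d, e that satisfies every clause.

a = 1, b = 1, c = 0, d = 1, e = 0

Try a = True.
Branch on b: take b = True.
  then e is forced to False.
  then c is forced to False.
  then d is forced to True.
Every clause has at least one true literal under this assignment.
Check each clause:
  1. (d OR c) — d is true.
  2. (NOT b OR NOT c OR a) — a is true.
  3. (NOT b OR d OR a) — a is true.
  4. (b OR c) — b is true.
  5. (NOT e OR a OR NOT c) — a is true.
  6. (NOT c OR NOT b OR e) — NOT c is true.
  7. (a OR c OR NOT b) — a is true.
  8. (d OR NOT c OR NOT a) — d is true.
  9. (NOT d OR NOT c) — NOT c is true.
  10. (a OR c) — a is true.
  11. (a OR e OR NOT c) — a is true.
  12. (NOT a OR NOT b OR NOT e) — NOT e is true.
  13. (NOT d OR a) — a is true.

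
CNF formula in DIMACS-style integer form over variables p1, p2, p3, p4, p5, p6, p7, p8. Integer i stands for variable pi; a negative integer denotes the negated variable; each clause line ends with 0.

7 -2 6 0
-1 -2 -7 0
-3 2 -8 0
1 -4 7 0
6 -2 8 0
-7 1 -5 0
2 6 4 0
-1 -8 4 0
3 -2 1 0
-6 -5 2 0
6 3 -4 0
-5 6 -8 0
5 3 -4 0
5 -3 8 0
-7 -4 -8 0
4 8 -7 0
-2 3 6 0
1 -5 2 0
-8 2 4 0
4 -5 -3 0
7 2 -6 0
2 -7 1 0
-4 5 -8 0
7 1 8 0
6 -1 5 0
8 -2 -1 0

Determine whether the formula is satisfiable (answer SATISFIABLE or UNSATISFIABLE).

SATISFIABLE

Set p1 = False and propagate.
Branch on p2: take p2 = True.
  then p3 is forced to True.
Branch on p4: take p4 = False.
  then p5 is forced to False.
  then p8 is forced to True.
The remaining clauses are satisfied by p6 = True, p7 = True.
So p1=F, p2=T, p3=T, p4=F, p5=F, p6=T, p7=T, p8=T is a satisfying assignment.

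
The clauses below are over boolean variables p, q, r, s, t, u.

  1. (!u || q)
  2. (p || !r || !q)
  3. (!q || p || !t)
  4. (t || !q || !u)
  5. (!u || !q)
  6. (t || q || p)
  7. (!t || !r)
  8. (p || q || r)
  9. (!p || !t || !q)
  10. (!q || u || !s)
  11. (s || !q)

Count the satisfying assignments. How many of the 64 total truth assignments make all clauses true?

6

Satisfying assignments:
  p=1 q=0 r=0 s=0 t=0 u=0
  p=1 q=0 r=0 s=0 t=1 u=0
  p=1 q=0 r=0 s=1 t=0 u=0
  p=1 q=0 r=0 s=1 t=1 u=0
  p=1 q=0 r=1 s=0 t=0 u=0
  p=1 q=0 r=1 s=1 t=0 u=0
That's 6 in total.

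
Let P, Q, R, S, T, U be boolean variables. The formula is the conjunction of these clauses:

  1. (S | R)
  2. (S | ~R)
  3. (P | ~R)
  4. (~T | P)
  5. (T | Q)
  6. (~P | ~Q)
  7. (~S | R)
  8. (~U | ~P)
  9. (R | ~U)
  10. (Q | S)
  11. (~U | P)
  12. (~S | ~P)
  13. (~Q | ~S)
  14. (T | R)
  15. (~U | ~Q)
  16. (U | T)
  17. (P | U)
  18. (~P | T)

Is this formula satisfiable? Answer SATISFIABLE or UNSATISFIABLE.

UNSATISFIABLE

P = True:
  propagation gives Q=False, T=True, U=False, S=True; an empty clause results — contradiction.
P = False:
  propagation gives R=False, S=True; an empty clause results — contradiction.
Every branch closes, so no satisfying assignment exists.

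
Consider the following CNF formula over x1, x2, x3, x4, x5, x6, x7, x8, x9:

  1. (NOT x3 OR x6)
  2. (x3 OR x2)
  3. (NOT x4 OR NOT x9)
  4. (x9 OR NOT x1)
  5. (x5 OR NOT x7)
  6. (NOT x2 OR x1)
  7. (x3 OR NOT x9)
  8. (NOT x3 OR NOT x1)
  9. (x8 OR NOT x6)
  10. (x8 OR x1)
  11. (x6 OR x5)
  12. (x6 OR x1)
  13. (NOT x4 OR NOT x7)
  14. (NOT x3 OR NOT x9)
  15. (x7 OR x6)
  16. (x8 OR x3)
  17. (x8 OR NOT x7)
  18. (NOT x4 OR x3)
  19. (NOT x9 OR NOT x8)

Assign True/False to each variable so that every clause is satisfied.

x1=False, x2=False, x3=True, x4=False, x5=False, x6=True, x7=False, x8=True, x9=False

Pure literal: x4 appears only negated; assign x4 = False.
Branch on x1: take x1 = False.
  then x2 is forced to False.
  then x3 is forced to True.
  then x6 is forced to True.
  then x8 is forced to True.
  then x9 is forced to False.
The remaining clauses are satisfied by x5 = False, x7 = False.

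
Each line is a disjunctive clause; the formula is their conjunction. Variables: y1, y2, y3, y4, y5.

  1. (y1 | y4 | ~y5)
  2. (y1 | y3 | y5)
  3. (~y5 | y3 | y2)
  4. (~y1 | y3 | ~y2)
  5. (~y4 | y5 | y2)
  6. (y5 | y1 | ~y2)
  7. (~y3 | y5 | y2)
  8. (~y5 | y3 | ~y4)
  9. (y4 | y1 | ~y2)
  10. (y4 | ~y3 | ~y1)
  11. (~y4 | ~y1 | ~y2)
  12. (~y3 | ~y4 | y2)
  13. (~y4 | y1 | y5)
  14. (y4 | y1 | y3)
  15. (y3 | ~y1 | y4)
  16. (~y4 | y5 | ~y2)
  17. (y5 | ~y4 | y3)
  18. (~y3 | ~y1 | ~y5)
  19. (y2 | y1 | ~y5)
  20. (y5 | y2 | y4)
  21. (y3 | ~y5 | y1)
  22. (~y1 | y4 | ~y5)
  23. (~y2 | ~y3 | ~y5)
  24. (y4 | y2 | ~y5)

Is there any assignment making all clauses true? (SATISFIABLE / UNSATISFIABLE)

UNSATISFIABLE

y5 = True:
  y1 = True:
    propagation gives y3=False, y2=True; an empty clause results — contradiction.
  y1 = False:
    propagation gives y4=True, y3=True, y2=True; an empty clause results — contradiction.
y5 = False:
  y4 = True:
    propagation gives y2=True; an empty clause results — contradiction.
  y4 = False:
    propagation gives y2=True, y1=True, y3=True; an empty clause results — contradiction.
Every branch closes, so no satisfying assignment exists.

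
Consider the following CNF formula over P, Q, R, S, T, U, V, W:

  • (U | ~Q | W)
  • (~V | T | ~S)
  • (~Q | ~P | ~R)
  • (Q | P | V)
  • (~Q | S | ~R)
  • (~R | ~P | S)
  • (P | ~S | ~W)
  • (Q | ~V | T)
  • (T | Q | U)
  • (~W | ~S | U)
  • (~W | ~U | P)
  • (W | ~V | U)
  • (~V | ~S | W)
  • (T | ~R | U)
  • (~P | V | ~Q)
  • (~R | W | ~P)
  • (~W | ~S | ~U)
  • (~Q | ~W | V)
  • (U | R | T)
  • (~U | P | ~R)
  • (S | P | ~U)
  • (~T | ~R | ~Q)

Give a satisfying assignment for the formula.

Try P = True.
For the remaining variables, Q = False, R = False, S = False, T = True, U = True, V = False, W = True works.

P=True, Q=False, R=False, S=False, T=True, U=True, V=False, W=True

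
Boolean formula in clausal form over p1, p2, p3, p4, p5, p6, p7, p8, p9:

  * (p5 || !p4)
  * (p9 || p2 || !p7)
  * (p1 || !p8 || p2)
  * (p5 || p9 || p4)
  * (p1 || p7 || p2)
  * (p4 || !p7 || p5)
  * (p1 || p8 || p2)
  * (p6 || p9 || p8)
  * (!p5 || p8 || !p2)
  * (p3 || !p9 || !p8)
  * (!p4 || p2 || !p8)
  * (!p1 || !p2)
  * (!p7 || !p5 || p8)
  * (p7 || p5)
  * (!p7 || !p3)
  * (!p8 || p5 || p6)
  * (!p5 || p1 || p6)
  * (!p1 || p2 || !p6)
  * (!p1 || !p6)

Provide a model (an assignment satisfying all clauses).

p1=0, p2=1, p3=1, p4=0, p5=1, p6=1, p7=0, p8=1, p9=0

Check each clause:
  1. (!p4 || p5) — !p4 is true.
  2. (!p7 || p2 || p9) — p2 is true.
  3. (p2 || !p8 || p1) — p2 is true.
  4. (p9 || p4 || p5) — p5 is true.
  5. (p7 || p1 || p2) — p2 is true.
  6. (p4 || !p7 || p5) — !p7 is true.
  7. (p2 || p8 || p1) — p8 is true.
  8. (p6 || p8 || p9) — p8 is true.
  9. (!p2 || !p5 || p8) — p8 is true.
  10. (!p9 || !p8 || p3) — p3 is true.
  11. (p2 || !p8 || !p4) — p2 is true.
  12. (!p1 || !p2) — !p1 is true.
  13. (!p5 || p8 || !p7) — p8 is true.
  14. (p5 || p7) — p5 is true.
  15. (!p3 || !p7) — !p7 is true.
  16. (!p8 || p6 || p5) — p5 is true.
  17. (p6 || p1 || !p5) — p6 is true.
  18. (p2 || !p1 || !p6) — p2 is true.
  19. (!p6 || !p1) — !p1 is true.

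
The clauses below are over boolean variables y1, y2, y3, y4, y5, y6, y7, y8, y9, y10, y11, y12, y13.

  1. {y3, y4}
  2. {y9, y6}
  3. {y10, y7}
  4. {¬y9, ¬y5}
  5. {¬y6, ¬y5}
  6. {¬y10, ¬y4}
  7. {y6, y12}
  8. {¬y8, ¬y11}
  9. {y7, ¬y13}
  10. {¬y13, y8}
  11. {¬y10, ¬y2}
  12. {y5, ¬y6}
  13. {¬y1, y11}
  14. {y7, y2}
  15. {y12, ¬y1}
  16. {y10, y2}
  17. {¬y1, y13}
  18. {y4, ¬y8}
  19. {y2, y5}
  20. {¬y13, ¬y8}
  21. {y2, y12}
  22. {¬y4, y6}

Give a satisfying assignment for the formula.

y1 = 0, y2 = 1, y3 = 1, y4 = 0, y5 = 0, y6 = 0, y7 = 1, y8 = 0, y9 = 1, y10 = 0, y11 = 0, y12 = 1, y13 = 0

Check each clause:
  1. {y4, y3} — y3 is true.
  2. {y6, y9} — y9 is true.
  3. {y7, y10} — y7 is true.
  4. {¬y9, ¬y5} — ¬y5 is true.
  5. {¬y5, ¬y6} — ¬y6 is true.
  6. {¬y10, ¬y4} — ¬y4 is true.
  7. {y6, y12} — y12 is true.
  8. {¬y11, ¬y8} — ¬y8 is true.
  9. {¬y13, y7} — ¬y13 is true.
  10. {¬y13, y8} — ¬y13 is true.
  11. {¬y10, ¬y2} — ¬y10 is true.
  12. {y5, ¬y6} — ¬y6 is true.
  13. {¬y1, y11} — ¬y1 is true.
  14. {y2, y7} — y2 is true.
  15. {¬y1, y12} — y12 is true.
  16. {y2, y10} — y2 is true.
  17. {y13, ¬y1} — ¬y1 is true.
  18. {¬y8, y4} — ¬y8 is true.
  19. {y2, y5} — y2 is true.
  20. {¬y8, ¬y13} — ¬y8 is true.
  21. {y2, y12} — y2 is true.
  22. {y6, ¬y4} — ¬y4 is true.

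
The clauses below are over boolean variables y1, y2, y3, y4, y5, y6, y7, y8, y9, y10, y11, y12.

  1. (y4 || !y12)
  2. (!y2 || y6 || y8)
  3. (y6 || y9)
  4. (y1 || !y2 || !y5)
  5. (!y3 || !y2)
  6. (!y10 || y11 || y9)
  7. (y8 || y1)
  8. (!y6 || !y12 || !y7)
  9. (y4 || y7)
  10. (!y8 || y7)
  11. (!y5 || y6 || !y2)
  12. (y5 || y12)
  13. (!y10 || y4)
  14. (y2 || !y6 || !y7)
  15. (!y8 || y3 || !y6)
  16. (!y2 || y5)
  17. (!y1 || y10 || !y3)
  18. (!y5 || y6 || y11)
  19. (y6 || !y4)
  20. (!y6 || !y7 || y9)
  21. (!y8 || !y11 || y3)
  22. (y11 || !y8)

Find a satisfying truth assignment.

Try y1 = True.
For the remaining variables, y2 = False, y3 = False, y4 = True, y5 = False, y6 = True, y7 = False, y8 = False, y9 = False, y10 = False, y11 = True, y12 = True works.

y1 = 1, y2 = 0, y3 = 0, y4 = 1, y5 = 0, y6 = 1, y7 = 0, y8 = 0, y9 = 0, y10 = 0, y11 = 1, y12 = 1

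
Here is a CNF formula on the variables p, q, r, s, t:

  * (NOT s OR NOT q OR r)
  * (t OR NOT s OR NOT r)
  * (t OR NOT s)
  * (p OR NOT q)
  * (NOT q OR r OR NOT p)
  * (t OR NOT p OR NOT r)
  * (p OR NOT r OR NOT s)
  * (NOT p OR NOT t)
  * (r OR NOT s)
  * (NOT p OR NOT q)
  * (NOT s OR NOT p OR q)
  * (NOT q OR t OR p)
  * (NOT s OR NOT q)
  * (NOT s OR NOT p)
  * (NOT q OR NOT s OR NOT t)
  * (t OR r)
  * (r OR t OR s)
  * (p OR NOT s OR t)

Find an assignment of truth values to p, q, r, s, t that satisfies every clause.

Branch on p: take p = False.
  then q is forced to False.
Set r = False and propagate.
  then s is forced to False.
  then t is forced to True.

p=False, q=False, r=False, s=False, t=True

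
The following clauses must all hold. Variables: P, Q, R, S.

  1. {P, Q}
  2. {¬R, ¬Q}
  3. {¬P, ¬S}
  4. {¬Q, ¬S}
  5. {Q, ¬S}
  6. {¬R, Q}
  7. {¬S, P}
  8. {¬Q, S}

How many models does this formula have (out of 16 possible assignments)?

1

Satisfying assignments:
  P=1 Q=0 R=0 S=0
Count: 1.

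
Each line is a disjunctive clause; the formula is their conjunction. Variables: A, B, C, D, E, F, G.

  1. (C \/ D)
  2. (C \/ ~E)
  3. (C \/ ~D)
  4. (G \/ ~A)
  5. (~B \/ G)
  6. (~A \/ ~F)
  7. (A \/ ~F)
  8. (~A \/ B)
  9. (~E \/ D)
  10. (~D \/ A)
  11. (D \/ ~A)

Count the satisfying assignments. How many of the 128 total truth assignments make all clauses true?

Satisfying assignments:
  A=0 B=0 C=1 D=0 E=0 F=0 G=0
  A=0 B=0 C=1 D=0 E=0 F=0 G=1
  A=0 B=1 C=1 D=0 E=0 F=0 G=1
  A=1 B=1 C=1 D=1 E=0 F=0 G=1
  A=1 B=1 C=1 D=1 E=1 F=0 G=1
Count: 5.

5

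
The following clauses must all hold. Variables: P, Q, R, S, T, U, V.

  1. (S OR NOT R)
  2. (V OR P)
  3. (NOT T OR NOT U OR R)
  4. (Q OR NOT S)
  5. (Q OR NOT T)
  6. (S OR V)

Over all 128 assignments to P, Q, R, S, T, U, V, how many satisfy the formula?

31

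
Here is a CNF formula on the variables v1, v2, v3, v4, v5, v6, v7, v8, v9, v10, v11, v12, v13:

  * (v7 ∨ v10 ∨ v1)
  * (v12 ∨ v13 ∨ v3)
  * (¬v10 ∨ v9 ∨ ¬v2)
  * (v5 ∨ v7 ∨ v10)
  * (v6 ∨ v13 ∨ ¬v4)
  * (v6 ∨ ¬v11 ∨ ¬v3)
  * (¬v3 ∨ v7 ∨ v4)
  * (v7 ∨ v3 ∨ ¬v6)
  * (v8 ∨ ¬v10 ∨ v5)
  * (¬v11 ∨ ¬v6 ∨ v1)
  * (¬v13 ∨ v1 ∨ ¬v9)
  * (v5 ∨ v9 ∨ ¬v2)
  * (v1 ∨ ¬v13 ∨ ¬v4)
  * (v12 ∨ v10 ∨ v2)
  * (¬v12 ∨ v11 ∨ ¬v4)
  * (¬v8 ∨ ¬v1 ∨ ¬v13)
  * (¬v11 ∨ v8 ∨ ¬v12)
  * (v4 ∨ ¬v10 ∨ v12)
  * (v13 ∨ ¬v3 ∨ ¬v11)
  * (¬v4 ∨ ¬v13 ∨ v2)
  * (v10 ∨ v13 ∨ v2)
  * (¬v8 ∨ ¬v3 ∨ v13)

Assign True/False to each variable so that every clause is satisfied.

v1=False, v2=False, v3=False, v4=False, v5=True, v6=True, v7=True, v8=False, v9=False, v10=False, v11=False, v12=True, v13=True

Pure literal: v5 appears only positively; assign v5 = True.
v7 occurs only positively in the remaining clauses — set v7 = True.
Branch on v1: take v1 = False.
For the remaining variables, v2 = False, v3 = False, v4 = False, v6 = True, v8 = False, v9 = False, v10 = False, v11 = False, v12 = True, v13 = True works.
Every clause has at least one true literal under this assignment.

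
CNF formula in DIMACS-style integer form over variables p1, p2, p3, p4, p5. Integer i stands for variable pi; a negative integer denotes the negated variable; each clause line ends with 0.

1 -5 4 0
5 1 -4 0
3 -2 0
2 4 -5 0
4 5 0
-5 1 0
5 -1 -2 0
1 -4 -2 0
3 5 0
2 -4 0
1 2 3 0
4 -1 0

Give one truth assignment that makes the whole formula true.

p1=True  p2=True  p3=True  p4=True  p5=True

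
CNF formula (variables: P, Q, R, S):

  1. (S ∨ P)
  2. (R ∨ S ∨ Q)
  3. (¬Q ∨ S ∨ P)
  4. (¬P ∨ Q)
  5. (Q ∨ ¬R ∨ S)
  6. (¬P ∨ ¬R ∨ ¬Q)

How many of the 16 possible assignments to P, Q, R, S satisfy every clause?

6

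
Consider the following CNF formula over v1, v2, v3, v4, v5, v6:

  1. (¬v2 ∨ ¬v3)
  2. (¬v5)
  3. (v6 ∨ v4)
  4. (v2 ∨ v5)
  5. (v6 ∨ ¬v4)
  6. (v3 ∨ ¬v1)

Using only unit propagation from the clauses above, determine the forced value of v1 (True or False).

(¬v5) is a unit clause: v5 = False.
(v5 ∨ v2) with v5 = False leaves only v2, so v2 = True.
(¬v2 ∨ ¬v3): since v2 = True, the clause reduces to (¬v3). v3 = False.
(v3 ∨ ¬v1) with v3 = False leaves only ¬v1, so v1 = False.

False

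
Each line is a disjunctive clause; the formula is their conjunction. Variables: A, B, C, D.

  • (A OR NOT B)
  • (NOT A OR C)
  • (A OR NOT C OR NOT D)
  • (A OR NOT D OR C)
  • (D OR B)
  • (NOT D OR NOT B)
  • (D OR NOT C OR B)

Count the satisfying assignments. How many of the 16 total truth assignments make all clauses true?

2

Satisfying assignments:
  A=1 B=0 C=1 D=1
  A=1 B=1 C=1 D=0
That's 2 in total.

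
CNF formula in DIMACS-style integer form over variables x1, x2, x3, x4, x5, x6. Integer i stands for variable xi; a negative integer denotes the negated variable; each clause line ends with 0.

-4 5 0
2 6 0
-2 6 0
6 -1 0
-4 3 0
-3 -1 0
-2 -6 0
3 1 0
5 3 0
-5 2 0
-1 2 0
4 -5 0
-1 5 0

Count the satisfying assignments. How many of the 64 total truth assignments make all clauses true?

Satisfying assignments:
  x1=0 x2=0 x3=1 x4=0 x5=0 x6=1
That's 1 in total.

1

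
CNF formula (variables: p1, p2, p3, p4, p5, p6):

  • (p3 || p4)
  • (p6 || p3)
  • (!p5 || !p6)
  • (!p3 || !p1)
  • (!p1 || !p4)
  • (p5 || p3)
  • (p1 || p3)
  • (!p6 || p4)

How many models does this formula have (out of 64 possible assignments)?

Split on p3, then p1.
  p3=T, p1=T: a clause becomes empty — 0.
  p3=T, p1=F: p2 free; 5 ways for (p4,p5,p6) × 2^1 = 10.
  p3=F, p1=T: a clause becomes empty — 0.
  p3=F, p1=F: a clause becomes empty — 0.
Total: 0 + 10 + 0 + 0 = 10.

10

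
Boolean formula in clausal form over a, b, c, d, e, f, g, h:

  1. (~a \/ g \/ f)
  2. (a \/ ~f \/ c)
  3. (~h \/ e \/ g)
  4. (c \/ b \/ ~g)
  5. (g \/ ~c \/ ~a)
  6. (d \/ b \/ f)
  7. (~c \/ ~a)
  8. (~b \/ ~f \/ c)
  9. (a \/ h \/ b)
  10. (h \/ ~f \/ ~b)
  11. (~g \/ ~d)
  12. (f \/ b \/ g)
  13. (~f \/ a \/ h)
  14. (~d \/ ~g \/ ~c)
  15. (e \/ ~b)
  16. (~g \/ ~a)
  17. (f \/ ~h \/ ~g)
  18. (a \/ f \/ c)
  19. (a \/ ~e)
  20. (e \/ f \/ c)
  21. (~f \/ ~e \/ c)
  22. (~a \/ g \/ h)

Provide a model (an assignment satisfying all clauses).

a=F, b=F, c=T, d=F, e=F, f=T, g=T, h=T

Check each clause:
  1. (~a \/ f \/ g) — f is true.
  2. (c \/ ~f \/ a) — c is true.
  3. (g \/ ~h \/ e) — g is true.
  4. (c \/ b \/ ~g) — c is true.
  5. (g \/ ~c \/ ~a) — ~a is true.
  6. (f \/ b \/ d) — f is true.
  7. (~c \/ ~a) — ~a is true.
  8. (~b \/ ~f \/ c) — c is true.
  9. (a \/ b \/ h) — h is true.
  10. (~f \/ h \/ ~b) — h is true.
  11. (~d \/ ~g) — ~d is true.
  12. (g \/ b \/ f) — f is true.
  13. (h \/ a \/ ~f) — h is true.
  14. (~c \/ ~g \/ ~d) — ~d is true.
  15. (e \/ ~b) — ~b is true.
  16. (~g \/ ~a) — ~a is true.
  17. (f \/ ~h \/ ~g) — f is true.
  18. (c \/ f \/ a) — c is true.
  19. (~e \/ a) — ~e is true.
  20. (f \/ e \/ c) — c is true.
  21. (~e \/ c \/ ~f) — c is true.
  22. (h \/ ~a \/ g) — h is true.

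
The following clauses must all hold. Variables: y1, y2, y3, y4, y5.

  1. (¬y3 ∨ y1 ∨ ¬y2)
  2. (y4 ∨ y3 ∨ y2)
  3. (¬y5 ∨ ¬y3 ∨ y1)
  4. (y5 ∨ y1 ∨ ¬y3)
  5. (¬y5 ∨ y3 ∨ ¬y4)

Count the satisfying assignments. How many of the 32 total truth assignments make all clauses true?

Split on y3, then y1.
  y3=1, y1=1: y2, y4, y5 free → 2^3 = 8.
  y3=1, y1=0: a clause becomes empty — 0.
  y3=0, y1=1: remaining (y2,y4,y5) ∈ {(0,1,0); (1,0,0); (1,0,1); (1,1,0)} — 4.
  y3=0, y1=0: remaining (y2,y4,y5) ∈ {(0,1,0); (1,0,0); (1,0,1); (1,1,0)} — 4.
Total: 8 + 0 + 4 + 4 = 16.

16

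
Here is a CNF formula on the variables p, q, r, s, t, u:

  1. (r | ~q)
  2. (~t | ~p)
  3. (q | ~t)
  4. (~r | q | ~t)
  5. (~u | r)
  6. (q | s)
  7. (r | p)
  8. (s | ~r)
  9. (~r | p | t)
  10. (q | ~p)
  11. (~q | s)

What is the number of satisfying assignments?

The models are:
  p=F q=T r=T s=T t=T u=F
  p=F q=T r=T s=T t=T u=T
  p=T q=T r=T s=T t=F u=F
  p=T q=T r=T s=T t=F u=T
That's 4 in total.

4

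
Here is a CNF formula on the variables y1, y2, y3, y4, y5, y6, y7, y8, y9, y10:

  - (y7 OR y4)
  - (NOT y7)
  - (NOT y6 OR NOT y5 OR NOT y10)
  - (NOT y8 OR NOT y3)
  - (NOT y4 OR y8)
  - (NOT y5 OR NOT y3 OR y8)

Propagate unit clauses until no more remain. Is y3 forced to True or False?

Unit clause (NOT y7) sets y7 = False.
From (y7 OR y4) and y7 = False: y4 = True.
In (y8 OR NOT y4), NOT y4 is now false; y8 must hold, so y8 = True.
(NOT y3 OR NOT y8) with y8 = True leaves only NOT y3, so y3 = False.

False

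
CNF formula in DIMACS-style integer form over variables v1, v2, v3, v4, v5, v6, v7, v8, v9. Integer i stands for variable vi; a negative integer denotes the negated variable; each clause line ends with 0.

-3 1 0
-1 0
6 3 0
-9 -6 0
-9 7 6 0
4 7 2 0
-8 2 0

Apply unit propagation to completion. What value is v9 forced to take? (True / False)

False

(~v1) is a unit clause: v1 = False.
In (v1 \/ ~v3), v1 is now false; ~v3 must hold, so v3 = False.
(v3 \/ v6): since v3 = False, the clause reduces to (v6). v6 = True.
(~v6 \/ ~v9): since v6 = True, the clause reduces to (~v9). v9 = False.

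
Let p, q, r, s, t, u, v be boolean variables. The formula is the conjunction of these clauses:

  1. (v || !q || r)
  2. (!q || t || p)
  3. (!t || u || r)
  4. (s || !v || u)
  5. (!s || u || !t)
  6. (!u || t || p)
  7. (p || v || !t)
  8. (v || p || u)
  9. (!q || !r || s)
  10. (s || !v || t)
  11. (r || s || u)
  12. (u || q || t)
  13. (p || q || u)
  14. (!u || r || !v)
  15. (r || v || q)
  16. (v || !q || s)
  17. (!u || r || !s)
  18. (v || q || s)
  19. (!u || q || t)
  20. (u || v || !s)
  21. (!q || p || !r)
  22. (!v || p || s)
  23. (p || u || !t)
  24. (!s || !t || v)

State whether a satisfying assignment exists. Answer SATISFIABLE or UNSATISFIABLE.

Pure literal: p appears only positively; assign p = True.
Try q = True.
For the remaining variables, r = False, s = True, t = False, u = False, v = True works.
So p=True, q=True, r=False, s=True, t=False, u=False, v=True is a satisfying assignment.

SATISFIABLE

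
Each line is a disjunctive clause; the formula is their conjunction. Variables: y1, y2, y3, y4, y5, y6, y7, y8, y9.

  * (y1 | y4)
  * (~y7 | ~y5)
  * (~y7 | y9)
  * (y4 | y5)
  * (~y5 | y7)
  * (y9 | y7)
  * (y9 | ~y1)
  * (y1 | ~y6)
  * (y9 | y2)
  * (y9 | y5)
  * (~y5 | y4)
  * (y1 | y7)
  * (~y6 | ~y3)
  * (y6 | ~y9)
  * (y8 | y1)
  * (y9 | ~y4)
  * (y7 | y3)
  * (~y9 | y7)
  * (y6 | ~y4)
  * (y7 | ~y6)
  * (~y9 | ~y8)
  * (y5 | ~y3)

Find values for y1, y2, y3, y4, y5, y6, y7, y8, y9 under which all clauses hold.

y1=T, y2=T, y3=F, y4=T, y5=F, y6=T, y7=T, y8=F, y9=T

Pure literal: y2 appears only positively; assign y2 = True.
Branch on y1: take y1 = True.
  then y9 is forced to True.
  then y6 is forced to True.
  then y3 is forced to False.
  then y7 is forced to True.
  then y5 is forced to False.
  then y4 is forced to True.
  then y8 is forced to False.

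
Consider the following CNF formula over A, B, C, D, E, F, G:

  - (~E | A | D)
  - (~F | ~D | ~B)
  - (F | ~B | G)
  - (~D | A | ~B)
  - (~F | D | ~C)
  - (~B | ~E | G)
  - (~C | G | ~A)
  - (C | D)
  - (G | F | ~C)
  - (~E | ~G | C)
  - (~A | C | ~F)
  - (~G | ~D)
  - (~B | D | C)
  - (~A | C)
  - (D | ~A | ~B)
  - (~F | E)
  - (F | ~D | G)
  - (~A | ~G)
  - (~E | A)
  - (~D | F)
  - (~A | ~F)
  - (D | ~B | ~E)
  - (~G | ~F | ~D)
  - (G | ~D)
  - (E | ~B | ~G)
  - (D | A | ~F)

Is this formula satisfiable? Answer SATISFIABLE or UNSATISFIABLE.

SATISFIABLE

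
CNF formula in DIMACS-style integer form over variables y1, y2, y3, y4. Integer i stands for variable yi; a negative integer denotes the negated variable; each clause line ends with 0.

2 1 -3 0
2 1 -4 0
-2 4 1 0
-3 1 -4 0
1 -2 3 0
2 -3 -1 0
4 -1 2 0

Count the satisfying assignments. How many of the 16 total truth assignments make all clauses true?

6

Satisfying assignments:
  y1=0 y2=0 y3=0 y4=0
  y1=1 y2=0 y3=0 y4=1
  y1=1 y2=1 y3=0 y4=0
  y1=1 y2=1 y3=0 y4=1
  y1=1 y2=1 y3=1 y4=0
  y1=1 y2=1 y3=1 y4=1
Count: 6.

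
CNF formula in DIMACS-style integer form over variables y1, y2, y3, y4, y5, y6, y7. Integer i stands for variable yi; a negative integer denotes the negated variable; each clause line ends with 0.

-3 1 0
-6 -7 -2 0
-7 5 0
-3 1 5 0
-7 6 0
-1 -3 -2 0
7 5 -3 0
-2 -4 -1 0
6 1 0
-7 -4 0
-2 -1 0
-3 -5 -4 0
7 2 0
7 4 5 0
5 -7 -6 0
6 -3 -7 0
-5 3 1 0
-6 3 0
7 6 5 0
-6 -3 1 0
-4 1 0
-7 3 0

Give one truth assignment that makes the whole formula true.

y1=1, y2=0, y3=1, y4=0, y5=1, y6=1, y7=1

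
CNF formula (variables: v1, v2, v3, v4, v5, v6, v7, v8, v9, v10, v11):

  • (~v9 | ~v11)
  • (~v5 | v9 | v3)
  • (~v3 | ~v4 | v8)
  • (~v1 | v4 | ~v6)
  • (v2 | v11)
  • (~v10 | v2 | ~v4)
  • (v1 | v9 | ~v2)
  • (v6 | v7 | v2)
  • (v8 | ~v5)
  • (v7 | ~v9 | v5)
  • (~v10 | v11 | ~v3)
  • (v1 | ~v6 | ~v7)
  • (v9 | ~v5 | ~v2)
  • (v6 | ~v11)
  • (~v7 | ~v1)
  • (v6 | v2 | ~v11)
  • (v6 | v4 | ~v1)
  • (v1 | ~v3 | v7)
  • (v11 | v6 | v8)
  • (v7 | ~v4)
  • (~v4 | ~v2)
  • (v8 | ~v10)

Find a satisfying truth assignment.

v1=False, v2=False, v3=False, v4=False, v5=False, v6=True, v7=False, v8=False, v9=False, v10=False, v11=True

Pure literal: v10 appears only negated; assign v10 = False.
Try v1 = False.
Branch on v2: take v2 = False.
  then v11 is forced to True.
  then v9 is forced to False.
  then v6 is forced to True.
  then v7 is forced to False.
  then v3 is forced to False.
  then v5 is forced to False.
  then v4 is forced to False.
v8 is now unconstrained; take v8 = False.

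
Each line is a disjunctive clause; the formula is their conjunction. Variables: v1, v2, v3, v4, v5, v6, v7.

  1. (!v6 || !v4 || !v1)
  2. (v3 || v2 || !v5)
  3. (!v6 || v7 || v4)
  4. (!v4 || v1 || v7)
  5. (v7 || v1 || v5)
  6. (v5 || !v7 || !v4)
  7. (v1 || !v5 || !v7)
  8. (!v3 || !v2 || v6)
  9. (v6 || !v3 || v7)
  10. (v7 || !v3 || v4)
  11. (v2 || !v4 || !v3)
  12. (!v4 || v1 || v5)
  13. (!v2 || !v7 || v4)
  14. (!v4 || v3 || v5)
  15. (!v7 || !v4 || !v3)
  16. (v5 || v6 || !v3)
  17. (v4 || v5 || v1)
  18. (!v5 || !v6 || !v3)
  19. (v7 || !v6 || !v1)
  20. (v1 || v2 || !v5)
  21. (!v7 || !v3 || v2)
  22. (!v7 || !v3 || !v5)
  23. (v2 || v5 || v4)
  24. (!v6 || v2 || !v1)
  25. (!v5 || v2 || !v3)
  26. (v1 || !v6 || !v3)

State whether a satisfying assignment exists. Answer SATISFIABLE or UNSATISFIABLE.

Branch on v1: take v1 = False.
Try v2 = True.
Branch on v3: take v3 = False.
The remaining clauses are satisfied by v4 = False, v5 = True, v6 = False, v7 = False.
So v1=F  v2=T  v3=F  v4=F  v5=T  v6=F  v7=F is a satisfying assignment.

SATISFIABLE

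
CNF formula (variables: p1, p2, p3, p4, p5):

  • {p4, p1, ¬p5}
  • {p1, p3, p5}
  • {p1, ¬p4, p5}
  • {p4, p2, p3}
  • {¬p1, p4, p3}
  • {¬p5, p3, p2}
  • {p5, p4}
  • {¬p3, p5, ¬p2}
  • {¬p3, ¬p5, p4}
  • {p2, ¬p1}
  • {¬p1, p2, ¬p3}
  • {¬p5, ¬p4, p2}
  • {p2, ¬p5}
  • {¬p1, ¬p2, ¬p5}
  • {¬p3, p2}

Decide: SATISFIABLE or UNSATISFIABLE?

SATISFIABLE

Branch on p1: take p1 = False.
Try p2 = True.
Set p3 = False and propagate.
  then p5 is forced to True.
  then p4 is forced to True.
Every clause has at least one true literal under this assignment.
So p1 = False, p2 = True, p3 = False, p4 = True, p5 = True is a satisfying assignment.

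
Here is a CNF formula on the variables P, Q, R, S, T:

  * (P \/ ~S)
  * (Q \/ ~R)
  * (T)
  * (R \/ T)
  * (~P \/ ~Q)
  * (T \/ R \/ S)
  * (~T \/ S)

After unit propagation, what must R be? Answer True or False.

Unit clause (T) sets T = True.
From (S \/ ~T) and T = True: S = True.
(~S \/ P) with S = True leaves only P, so P = True.
In (~P \/ ~Q), ~P is now false; ~Q must hold, so Q = False.
From (Q \/ ~R) and Q = False: R = False.

False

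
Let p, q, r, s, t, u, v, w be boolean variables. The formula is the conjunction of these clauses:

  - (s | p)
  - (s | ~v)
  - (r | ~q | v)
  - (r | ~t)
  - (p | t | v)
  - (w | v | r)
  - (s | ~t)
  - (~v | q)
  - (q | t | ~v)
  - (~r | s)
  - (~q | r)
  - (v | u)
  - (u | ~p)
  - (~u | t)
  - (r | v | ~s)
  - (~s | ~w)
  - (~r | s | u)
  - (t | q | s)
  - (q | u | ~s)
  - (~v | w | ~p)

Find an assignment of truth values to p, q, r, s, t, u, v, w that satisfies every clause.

Branch on p: take p = False.
  then s is forced to True.
  then w is forced to False.
Try q = True.
  then r is forced to True.
The remaining clauses are satisfied by t = True, u = True, v = True.

p=F, q=T, r=T, s=T, t=T, u=T, v=T, w=F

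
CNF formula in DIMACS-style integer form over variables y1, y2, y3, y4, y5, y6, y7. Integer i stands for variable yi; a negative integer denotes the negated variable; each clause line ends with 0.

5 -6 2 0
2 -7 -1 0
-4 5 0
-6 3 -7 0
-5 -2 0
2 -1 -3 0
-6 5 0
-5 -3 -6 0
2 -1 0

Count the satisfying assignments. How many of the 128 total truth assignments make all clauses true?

Split on y2, then y5.
  y2=1, y5=1: a clause becomes empty — 0.
  y2=1, y5=0: forces y4=0; y6=0; y1, y3, y7 free → 2^3 = 8.
  y2=0, y5=1: y4 free; 5 ways for (y1,y3,y6,y7) × 2^1 = 10.
  y2=0, y5=0: remaining (y1,y3,y4,y6,y7) ∈ {(0,0,0,0,0); (0,0,0,0,1); (0,1,0,0,0); (0,1,0,0,1)} — 4.
Total: 0 + 8 + 10 + 4 = 22.

22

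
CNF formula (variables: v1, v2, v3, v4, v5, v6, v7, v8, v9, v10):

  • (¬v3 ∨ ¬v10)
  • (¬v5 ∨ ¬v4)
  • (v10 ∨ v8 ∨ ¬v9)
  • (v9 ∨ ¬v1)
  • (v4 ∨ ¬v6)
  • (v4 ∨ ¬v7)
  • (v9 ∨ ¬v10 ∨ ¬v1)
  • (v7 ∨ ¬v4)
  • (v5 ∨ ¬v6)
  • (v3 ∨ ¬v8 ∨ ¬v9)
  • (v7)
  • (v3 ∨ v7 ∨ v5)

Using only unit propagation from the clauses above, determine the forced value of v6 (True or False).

Unit clause (v7) sets v7 = True.
From (v4 ∨ ¬v7) and v7 = True: v4 = True.
From (¬v4 ∨ ¬v5) and v4 = True: v5 = False.
(¬v6 ∨ v5): since v5 = False, the clause reduces to (¬v6). v6 = False.

False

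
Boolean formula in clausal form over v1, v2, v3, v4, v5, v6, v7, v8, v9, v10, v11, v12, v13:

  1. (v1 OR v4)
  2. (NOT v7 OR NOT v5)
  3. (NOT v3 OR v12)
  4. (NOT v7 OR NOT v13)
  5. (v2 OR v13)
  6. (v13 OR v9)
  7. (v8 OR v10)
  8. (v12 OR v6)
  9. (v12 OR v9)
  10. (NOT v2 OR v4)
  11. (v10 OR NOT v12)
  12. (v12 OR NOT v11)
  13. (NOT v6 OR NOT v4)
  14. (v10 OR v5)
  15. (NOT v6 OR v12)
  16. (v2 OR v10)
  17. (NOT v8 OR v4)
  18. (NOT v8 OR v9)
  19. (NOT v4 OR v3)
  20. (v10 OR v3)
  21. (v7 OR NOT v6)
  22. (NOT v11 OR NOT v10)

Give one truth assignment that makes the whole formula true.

v1=True, v2=False, v3=False, v4=False, v5=True, v6=False, v7=False, v8=False, v9=False, v10=True, v11=False, v12=True, v13=True

Pure literal: v1 appears only positively; assign v1 = True.
v11 occurs only negated in the remaining clauses — set v11 = False.
Set v2 = False and propagate.
  then v13 is forced to True.
  then v7 is forced to False.
  then v10 is forced to True.
  then v6 is forced to False.
  then v12 is forced to True.
Try v3 = False.
  then v4 is forced to False.
  then v8 is forced to False.
v5, v9 are now unconstrained; take v5 = True, v9 = False.
Every clause has at least one true literal under this assignment.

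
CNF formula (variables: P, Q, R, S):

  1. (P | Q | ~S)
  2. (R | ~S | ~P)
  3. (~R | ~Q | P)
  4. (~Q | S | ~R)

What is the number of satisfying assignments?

9

Split on P, then Q.
  P=T, Q=T: remaining (R,S) ∈ {(F,F); (T,T)} — 2.
  P=T, Q=F: remaining (R,S) ∈ {(F,F); (T,F); (T,T)} — 3.
  P=F, Q=T: remaining (R,S) ∈ {(F,F); (F,T)} — 2.
  P=F, Q=F: remaining (R,S) ∈ {(F,F); (T,F)} — 2.
Total: 2 + 3 + 2 + 2 = 9.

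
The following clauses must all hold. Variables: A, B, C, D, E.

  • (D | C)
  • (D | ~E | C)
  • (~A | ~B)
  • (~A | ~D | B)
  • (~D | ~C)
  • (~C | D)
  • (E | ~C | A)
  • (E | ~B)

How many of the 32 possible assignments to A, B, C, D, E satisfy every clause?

3

Satisfying assignments:
  A=F B=F C=F D=T E=F
  A=F B=F C=F D=T E=T
  A=F B=T C=F D=T E=T
That's 3 in total.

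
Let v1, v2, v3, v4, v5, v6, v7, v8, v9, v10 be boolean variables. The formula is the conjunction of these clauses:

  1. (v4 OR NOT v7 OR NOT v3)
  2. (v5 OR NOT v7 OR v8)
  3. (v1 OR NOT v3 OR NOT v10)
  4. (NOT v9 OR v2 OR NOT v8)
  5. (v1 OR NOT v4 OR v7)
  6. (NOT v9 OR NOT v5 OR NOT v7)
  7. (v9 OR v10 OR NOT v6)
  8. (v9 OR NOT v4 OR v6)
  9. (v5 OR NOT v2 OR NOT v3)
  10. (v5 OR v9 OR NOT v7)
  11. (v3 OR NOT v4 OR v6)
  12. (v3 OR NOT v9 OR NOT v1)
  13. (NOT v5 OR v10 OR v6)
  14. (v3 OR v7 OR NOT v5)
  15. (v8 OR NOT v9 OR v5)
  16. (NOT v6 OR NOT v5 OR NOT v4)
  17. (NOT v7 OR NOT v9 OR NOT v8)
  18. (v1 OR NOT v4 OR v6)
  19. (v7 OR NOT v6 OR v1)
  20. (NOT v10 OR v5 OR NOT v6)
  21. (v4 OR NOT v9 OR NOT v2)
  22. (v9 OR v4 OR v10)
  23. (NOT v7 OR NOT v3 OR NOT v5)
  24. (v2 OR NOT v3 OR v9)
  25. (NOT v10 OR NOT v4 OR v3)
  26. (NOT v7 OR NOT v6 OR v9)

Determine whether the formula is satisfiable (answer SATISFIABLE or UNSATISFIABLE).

SATISFIABLE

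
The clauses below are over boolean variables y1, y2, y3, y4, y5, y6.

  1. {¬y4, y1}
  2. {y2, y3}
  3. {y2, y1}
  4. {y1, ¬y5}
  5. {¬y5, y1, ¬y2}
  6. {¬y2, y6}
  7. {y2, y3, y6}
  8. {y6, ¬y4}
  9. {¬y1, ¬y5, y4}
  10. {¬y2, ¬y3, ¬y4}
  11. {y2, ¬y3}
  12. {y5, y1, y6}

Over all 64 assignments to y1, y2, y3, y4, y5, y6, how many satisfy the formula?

6

Satisfying assignments:
  y1=0 y2=1 y3=0 y4=0 y5=0 y6=1
  y1=0 y2=1 y3=1 y4=0 y5=0 y6=1
  y1=1 y2=1 y3=0 y4=0 y5=0 y6=1
  y1=1 y2=1 y3=0 y4=1 y5=0 y6=1
  y1=1 y2=1 y3=0 y4=1 y5=1 y6=1
  y1=1 y2=1 y3=1 y4=0 y5=0 y6=1
Count: 6.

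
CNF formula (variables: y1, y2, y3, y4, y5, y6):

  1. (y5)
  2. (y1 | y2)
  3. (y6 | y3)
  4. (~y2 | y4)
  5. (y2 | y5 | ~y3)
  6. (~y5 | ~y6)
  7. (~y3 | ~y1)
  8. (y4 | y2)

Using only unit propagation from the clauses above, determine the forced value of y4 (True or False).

True

(y5) stands alone — y5 = True.
In (~y5 | ~y6), ~y5 is now false; ~y6 must hold, so y6 = False.
From (y6 | y3) and y6 = False: y3 = True.
(~y1 | ~y3) with y3 = True leaves only ~y1, so y1 = False.
(y2 | y1) with y1 = False leaves only y2, so y2 = True.
In (~y2 | y4), ~y2 is now false; y4 must hold, so y4 = True.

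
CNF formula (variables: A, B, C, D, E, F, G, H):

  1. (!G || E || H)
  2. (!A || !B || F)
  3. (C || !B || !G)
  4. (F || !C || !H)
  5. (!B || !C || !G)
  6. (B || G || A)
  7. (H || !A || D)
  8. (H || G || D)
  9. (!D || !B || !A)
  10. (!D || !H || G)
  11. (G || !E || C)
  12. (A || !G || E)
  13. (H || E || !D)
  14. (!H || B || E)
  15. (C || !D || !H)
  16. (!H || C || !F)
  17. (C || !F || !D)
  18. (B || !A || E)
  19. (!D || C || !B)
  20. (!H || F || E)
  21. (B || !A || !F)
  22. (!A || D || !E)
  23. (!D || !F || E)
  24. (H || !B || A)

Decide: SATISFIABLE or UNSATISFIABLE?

Set A = True and propagate.
Try B = True.
  then F is forced to True.
  then D is forced to False.
  then H is forced to True.
  then C is forced to True.
  then G is forced to False.
  then E is forced to False.
Every clause has at least one true literal under this assignment.
So A=1, B=1, C=1, D=0, E=0, F=1, G=0, H=1 is a satisfying assignment.

SATISFIABLE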